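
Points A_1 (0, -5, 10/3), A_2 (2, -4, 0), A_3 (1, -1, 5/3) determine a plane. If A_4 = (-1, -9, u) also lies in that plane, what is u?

5

Coplanarity requires A_1A_2 · (A_1A_3 × A_1A_4) = 0.
A_1A_2 = (2, 1, -10/3), A_1A_3 = (1, 4, -5/3); the triple product is linear in u with coefficient 7 and constant term -35.
Setting it to zero: u = 5.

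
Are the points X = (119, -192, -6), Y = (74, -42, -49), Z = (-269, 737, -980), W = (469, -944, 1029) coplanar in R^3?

No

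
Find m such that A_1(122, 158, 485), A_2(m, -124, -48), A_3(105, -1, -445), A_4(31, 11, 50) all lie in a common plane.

-106

The points are coplanar iff A_1A_2 · (A_1A_3 × A_1A_4) = 0.
Expanding, this is linear in m: (-67545)m + (-7159770) = 0.
So m = -106.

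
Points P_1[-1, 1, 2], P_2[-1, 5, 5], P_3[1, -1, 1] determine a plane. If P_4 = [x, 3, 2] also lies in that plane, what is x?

Coplanarity requires P_1P_2 · (P_1P_3 × P_1P_4) = 0.
P_1P_2 = (0, 4, 3), P_1P_3 = (2, -2, -1); the triple product is linear in x with coefficient 2 and constant term 14.
Setting it to zero: x = -7.

-7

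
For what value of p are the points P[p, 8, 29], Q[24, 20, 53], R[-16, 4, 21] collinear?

Collinearity requires PQ × PR = 0; each component is linear in p.
The y-component gives (-32)p + (-192) = 0, so p = -6.
The remaining components then also vanish.

-6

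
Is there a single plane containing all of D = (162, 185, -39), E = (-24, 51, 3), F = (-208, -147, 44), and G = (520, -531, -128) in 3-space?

With D as base: DE = (-186, -134, 42), DF = (-370, -332, 83), DG = (358, -716, -89).
DF × DG = (88976, -3216, 383776).
DE · (DF × DG) = 0.
The scalar triple product vanishes, so the four points are coplanar.

Yes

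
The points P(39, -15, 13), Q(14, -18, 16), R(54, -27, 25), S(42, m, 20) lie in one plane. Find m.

Coplanarity ⇔ det[PQ; PR; PS] = 0.
Expanding, this is linear in m: (345)m + (7590) = 0.
So m = -22.

-22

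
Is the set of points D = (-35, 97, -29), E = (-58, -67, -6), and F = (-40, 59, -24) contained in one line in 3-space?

No

DE = (-23, -164, 23), DF = (-5, -38, 5).
DE × DF = (54, 0, 54).
The cross product is nonzero, so the points do not lie on one line.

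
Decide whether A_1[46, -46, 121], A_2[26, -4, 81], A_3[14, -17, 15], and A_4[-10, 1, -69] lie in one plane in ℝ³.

With A_1 as base: A_1A_2 = (-20, 42, -40), A_1A_3 = (-32, 29, -106), A_1A_4 = (-56, 47, -190).
A_1A_3 × A_1A_4 = (-528, -144, 120).
A_1A_2 · (A_1A_3 × A_1A_4) = -288.
Since -288 ≠ 0, the four points are not coplanar.

No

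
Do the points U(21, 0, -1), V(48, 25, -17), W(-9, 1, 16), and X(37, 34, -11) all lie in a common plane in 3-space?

Yes

With U as base: UV = (27, 25, -16), UW = (-30, 1, 17), UX = (16, 34, -10).
UW × UX = (-588, -28, -1036).
UV · (UW × UX) = 0.
The scalar triple product vanishes, so the four points are coplanar.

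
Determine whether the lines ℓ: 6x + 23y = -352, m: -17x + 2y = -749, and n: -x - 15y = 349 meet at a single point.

Yes

Lines aᵢx + bᵢy = cᵢ with pairwise distinct directions are concurrent exactly when det[aᵢ bᵢ cᵢ] = 0.
Here the determinant is 0.
It vanishes, so the lines are concurrent at (41, -26).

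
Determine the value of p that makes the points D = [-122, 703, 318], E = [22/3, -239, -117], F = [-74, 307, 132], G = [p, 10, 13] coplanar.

Normal to plane DEF: n = (2952, 3176, -6000); plane equation n·P = -35416.
Requiring n·G = -35416: (2952)p + (-46240) = -35416.
So p = 11/3.

11/3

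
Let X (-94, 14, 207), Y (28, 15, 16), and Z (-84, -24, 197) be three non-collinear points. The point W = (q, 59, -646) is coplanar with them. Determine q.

A normal to the plane is n = XY × XZ = (-7268, -690, -4646).
W lies in the plane iff n · XW = 0.
This gives (-7268)q + (3248796) = 0, so q = 447.

447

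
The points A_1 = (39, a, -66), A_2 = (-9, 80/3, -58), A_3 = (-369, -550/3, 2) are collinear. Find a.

Collinearity requires A_1A_2 × A_1A_3 = 0; each component is linear in a.
The x-component gives (-60)a + (3280) = 0, so a = 164/3.
The remaining components then also vanish.

164/3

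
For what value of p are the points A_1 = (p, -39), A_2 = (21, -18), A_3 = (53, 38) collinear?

9

The three points are collinear iff det[A_1A_2; A_1A_3] = 0.
This determinant is linear in p: (-56)p + (504) = 0, so p = 9.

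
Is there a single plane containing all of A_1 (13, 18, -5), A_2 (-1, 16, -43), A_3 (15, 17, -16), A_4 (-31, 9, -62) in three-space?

A normal to the plane through A_1, A_2, A_3 is n = A_1A_2 × A_1A_3 = (-16, -230, 18).
The plane has equation n·P = -4438. For A_4: n·A_4 = -2690.
-2690 ≠ -4438, so A_4 is off the plane.

No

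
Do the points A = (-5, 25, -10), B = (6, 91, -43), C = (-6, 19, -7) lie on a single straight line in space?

Yes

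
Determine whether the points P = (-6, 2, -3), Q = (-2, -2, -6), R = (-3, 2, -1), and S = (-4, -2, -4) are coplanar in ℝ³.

No

The four points are coplanar iff the 3×3 determinant with rows PQ, PR, PS is zero.
Rows: (4, -4, -3), (3, 0, 2), (2, -4, -1).
Expanding along the first row: (4)(8) − (-4)(-7) + (-3)(-12) = 40.
Nonzero ⇒ not coplanar.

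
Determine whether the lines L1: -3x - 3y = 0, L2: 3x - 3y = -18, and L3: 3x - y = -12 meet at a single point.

Yes

Intersecting L1 and L2: solving the 2×2 system gives (x, y) = (-3, 3).
Substitute into L3: (3)(-3) + (-1)(3) = -12.
This equals -12, so (-3, 3) lies on all three lines and they are concurrent.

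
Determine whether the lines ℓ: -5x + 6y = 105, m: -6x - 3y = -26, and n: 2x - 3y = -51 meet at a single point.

Intersecting ℓ and m: solving the 2×2 system gives (x, y) = (-53/17, 760/51).
Substitute into n: (2)(-53/17) + (-3)(760/51) = -866/17.
But n requires -51 ≠ -866/17, so the three lines have no common point.

No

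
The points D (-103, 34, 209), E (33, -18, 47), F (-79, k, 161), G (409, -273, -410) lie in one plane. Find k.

-212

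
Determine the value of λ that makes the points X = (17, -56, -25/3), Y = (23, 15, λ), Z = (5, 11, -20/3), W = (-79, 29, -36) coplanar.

1/3

The points are coplanar iff XY · (XZ × XW) = 0.
Expanding, this is linear in λ: (5412)λ + (-1804) = 0.
So λ = 1/3.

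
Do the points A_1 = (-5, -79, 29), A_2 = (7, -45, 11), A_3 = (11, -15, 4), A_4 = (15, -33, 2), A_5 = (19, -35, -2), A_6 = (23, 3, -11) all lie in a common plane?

The plane through A_1, A_2, A_3 has normal n = A_1A_2 × A_1A_3 = (302, 12, 224) and equation n·P = 4038.
Checking the remaining points: n·A_4 = 4582, n·A_5 = 4870, n·A_6 = 4518.
Since n·A_4 = 4582 ≠ 4038, A_4 is off the plane and the points are not all coplanar.

No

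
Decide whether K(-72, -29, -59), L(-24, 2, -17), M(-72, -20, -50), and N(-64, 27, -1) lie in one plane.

With K as base: KL = (48, 31, 42), KM = (0, 9, 9), KN = (8, 56, 58).
KM × KN = (18, 72, -72).
KL · (KM × KN) = 72.
Since 72 ≠ 0, the four points are not coplanar.

No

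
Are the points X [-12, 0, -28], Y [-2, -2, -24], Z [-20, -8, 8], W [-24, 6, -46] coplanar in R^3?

No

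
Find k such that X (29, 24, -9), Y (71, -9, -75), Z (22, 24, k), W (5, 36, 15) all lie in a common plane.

Normal to plane XYW: n = (0, 576, -288); plane equation n·P = 16416.
Requiring n·Z = 16416: (-288)k + (13824) = 16416.
So k = -9.

-9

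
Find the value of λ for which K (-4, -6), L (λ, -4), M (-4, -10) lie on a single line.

The three points are collinear iff det[KL; KM] = 0.
This determinant is linear in λ: (-4)λ + (-16) = 0, so λ = -4.

-4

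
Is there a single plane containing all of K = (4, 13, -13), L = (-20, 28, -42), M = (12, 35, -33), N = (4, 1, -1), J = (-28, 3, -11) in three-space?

No

The plane through K, L, M has normal n = KL × KM = (338, -712, -648) and equation n·P = 520.
Checking the remaining points: n·N = 1288, n·J = -4472.
Since n·N = 1288 ≠ 520, N is off the plane and the points are not all coplanar.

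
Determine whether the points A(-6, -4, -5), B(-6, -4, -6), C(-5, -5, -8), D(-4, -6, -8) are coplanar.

With A as base: AB = (0, 0, -1), AC = (1, -1, -3), AD = (2, -2, -3).
AC × AD = (-3, -3, 0).
AB · (AC × AD) = 0.
The scalar triple product vanishes, so the four points are coplanar.

Yes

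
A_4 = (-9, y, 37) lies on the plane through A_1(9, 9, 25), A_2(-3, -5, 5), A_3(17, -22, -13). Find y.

Coplanarity requires A_1A_2 · (A_1A_3 × A_1A_4) = 0.
A_1A_2 = (-12, -14, -20), A_1A_3 = (8, -31, -38); the triple product is linear in y with coefficient -616 and constant term 12936.
Setting it to zero: y = 21.

21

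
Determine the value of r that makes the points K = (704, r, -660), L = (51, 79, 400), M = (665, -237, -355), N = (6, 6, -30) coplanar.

-308

Coplanarity ⇔ det[KL; KM; KN] = 0.
Expanding, this is linear in r: (-297995)r + (-91782460) = 0.
So r = -308.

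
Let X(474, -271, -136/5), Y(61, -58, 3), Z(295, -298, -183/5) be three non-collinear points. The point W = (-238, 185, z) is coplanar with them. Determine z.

208/5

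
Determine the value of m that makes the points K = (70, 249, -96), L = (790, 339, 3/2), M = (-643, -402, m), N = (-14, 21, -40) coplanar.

Normal to plane KLN: n = (27270, -48510, -156600); plane equation n·P = 4863510.
Requiring n·M = 4863510: (-156600)m + (1966410) = 4863510.
So m = -37/2.

-37/2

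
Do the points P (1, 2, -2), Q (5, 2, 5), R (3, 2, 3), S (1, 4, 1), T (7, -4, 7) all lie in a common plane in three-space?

The plane through P, Q, R has normal n = PQ × PR = (0, -6, 0) and equation n·X = -12.
Checking the remaining points: n·S = -24, n·T = 24.
Since n·S = -24 ≠ -12, S is off the plane and the points are not all coplanar.

No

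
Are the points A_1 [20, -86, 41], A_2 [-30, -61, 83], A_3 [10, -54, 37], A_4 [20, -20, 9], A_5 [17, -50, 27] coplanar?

The plane through A_1, A_2, A_3 has normal n = A_1A_2 × A_1A_3 = (-1444, -620, -1350) and equation n·P = -30910.
Checking the remaining points: n·A_4 = -28630, n·A_5 = -29998.
Since n·A_4 = -28630 ≠ -30910, A_4 is off the plane and the points are not all coplanar.

No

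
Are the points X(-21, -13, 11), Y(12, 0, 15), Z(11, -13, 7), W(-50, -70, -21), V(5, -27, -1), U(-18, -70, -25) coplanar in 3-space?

Yes

The plane through X, Y, Z has normal n = XY × XZ = (-52, 260, -416) and equation n·P = -6864.
Checking the remaining points: n·W = -6864, n·V = -6864, n·U = -6864.
All equal -6864, so all 6 points lie in one plane.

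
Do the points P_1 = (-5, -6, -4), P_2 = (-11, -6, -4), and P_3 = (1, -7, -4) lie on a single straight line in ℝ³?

P_1P_2 = (-6, 0, 0), P_1P_3 = (6, -1, 0).
Comparing components 1 and 2: (-6)(-1) − (0)(6) = 6 ≠ 0, so P_1P_2 and P_1P_3 are not parallel and the points are not collinear.

No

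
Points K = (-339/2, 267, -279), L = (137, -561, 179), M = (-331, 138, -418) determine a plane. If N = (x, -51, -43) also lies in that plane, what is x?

8

A normal to the plane is n = KL × KM = (174174, -62727/2, -346521/2).
N lies in the plane iff n · KN = 0.
This gives (174174)x + (-1393392) = 0, so x = 8.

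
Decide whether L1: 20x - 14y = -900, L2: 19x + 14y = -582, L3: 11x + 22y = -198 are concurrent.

Intersecting L1 and L2: solving the 2×2 system gives (x, y) = (-38, 10).
Substitute into L3: (11)(-38) + (22)(10) = -198.
This equals -198, so (-38, 10) lies on all three lines and they are concurrent.

Yes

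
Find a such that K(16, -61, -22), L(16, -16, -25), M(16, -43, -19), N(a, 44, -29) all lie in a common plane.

16

Coplanarity ⇔ det[KL; KM; KN] = 0.
Expanding, this is linear in a: (189)a + (-3024) = 0.
So a = 16.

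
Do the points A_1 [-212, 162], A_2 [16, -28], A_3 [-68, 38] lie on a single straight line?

A_1A_2 = (228, -190), A_1A_3 = (144, -124).
det[A_1A_2; A_1A_3] = (228)(-124) − (-190)(144) = -912.
The determinant is nonzero, so they are not collinear.

No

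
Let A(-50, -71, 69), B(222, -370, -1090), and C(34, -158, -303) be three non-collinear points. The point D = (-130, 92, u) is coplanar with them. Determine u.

212

Coplanarity requires AB · (AC × AD) = 0.
AB = (272, -299, -1159), AC = (84, -87, -372); the triple product is linear in u with coefficient 1452 and constant term -307824.
Setting it to zero: u = 212.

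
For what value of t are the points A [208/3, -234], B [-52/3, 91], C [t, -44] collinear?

56/3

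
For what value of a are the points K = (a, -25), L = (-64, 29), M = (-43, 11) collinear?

The three points are collinear iff det[KL; KM] = 0.
This determinant is linear in a: (18)a + (18) = 0, so a = -1.

-1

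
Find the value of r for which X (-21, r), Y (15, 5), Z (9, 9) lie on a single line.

Collinearity: (X − Y) must be parallel to (Z − Y) = (-6, 4).
Cross-multiplying the components: (r − 5)·(-6) = (-36)·(4).
Solving gives r = 29.

29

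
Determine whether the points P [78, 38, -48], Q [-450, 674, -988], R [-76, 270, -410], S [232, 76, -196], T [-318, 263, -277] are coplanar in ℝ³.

Yes

The plane through P, Q, R has normal n = PQ × PR = (-12152, -46376, -24552) and equation n·X = -1531648.
Checking the remaining points: n·S = -1531648, n·T = -1531648.
All equal -1531648, so all 5 points lie in one plane.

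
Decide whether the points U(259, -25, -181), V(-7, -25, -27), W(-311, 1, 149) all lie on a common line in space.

UV = (-266, 0, 154), UW = (-570, 26, 330).
UV × UW = (-4004, 0, -6916).
The cross product is nonzero, so the points do not lie on one line.

No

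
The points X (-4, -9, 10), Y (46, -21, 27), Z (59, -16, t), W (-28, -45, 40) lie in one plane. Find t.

The points are coplanar iff XY · (XZ × XW) = 0.
Expanding, this is linear in t: (2088)t + (-50112) = 0.
So t = 24.

24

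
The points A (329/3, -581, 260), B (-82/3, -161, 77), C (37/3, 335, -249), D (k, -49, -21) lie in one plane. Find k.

Normal to plane ABC: n = (-46152, -51921, -84612); plane equation n·P = 3105645.
Requiring n·D = 3105645: (-46152)k + (4320981) = 3105645.
So k = 79/3.

79/3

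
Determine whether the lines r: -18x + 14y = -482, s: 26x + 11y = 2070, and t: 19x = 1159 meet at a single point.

Yes

Intersecting r and s: solving the 2×2 system gives (x, y) = (61, 44).
Substitute into t: (19)(61) + (0)(44) = 1159.
This equals 1159, so (61, 44) lies on all three lines and they are concurrent.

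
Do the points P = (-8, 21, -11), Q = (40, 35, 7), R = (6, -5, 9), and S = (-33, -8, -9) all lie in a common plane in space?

No

With P as base: PQ = (48, 14, 18), PR = (14, -26, 20), PS = (-25, -29, 2).
PR × PS = (528, -528, -1056).
PQ · (PR × PS) = -1056.
Since -1056 ≠ 0, the four points are not coplanar.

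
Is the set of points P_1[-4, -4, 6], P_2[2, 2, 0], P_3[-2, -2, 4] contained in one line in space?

P_1P_2 = (6, 6, -6), P_1P_3 = (2, 2, -2).
Each component of P_1P_3 is 1/3 times the corresponding component of P_1P_2, so P_1P_3 = 1/3·P_1P_2 and the points are collinear.

Yes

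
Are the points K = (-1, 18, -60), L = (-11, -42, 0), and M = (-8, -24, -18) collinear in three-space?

KL = (-10, -60, 60), KM = (-7, -42, 42).
KL × KM = (0, 0, 0).
The cross product vanishes, so the three points are collinear.

Yes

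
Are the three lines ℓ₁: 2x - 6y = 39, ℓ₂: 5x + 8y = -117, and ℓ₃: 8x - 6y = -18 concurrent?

No

The three lines meet at one point iff the augmented coefficient matrix [aᵢ bᵢ cᵢ] has rank < 3, i.e. its determinant vanishes.
Here the determinant is -282.
Nonzero, so no common point exists.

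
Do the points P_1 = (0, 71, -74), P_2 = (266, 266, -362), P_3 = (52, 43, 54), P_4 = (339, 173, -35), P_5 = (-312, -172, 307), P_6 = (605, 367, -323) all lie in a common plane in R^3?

No

The plane through P_1, P_2, P_3 has normal n = P_1P_2 × P_1P_3 = (16896, -49024, -17588) and equation n·P = -2179192.
Checking the remaining points: n·P_4 = -2137828, n·P_5 = -2238940, n·P_6 = -2088804.
Since n·P_4 = -2137828 ≠ -2179192, P_4 is off the plane and the points are not all coplanar.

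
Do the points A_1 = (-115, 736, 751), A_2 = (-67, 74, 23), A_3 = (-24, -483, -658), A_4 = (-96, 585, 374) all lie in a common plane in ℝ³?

Yes

The four points are coplanar iff the 3×3 determinant with rows A_1A_2, A_1A_3, A_1A_4 is zero.
Rows: (48, -662, -728), (91, -1219, -1409), (19, -151, -377).
Expanding along the first row: (48)(246804) − (-662)(-7536) + (-728)(9420) = 0.
Zero determinant ⇒ coplanar.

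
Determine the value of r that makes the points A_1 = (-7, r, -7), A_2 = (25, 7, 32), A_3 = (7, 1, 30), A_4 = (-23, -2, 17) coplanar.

22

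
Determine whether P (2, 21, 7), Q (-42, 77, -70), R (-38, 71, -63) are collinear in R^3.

PQ = (-44, 56, -77), PR = (-40, 50, -70).
Comparing components 2 and 3: (56)(-70) − (-77)(50) = -70 ≠ 0, so PQ and PR are not parallel and the points are not collinear.

No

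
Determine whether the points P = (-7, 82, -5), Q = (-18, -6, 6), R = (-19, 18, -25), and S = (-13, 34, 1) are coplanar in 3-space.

Yes

With P as base: PQ = (-11, -88, 11), PR = (-12, -64, -20), PS = (-6, -48, 6).
PR × PS = (-1344, 192, 192).
PQ · (PR × PS) = 0.
The scalar triple product vanishes, so the four points are coplanar.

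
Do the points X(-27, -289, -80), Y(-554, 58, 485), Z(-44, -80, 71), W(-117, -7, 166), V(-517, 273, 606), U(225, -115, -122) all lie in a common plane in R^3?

The plane through X, Y, Z has normal n = XY × XZ = (-65688, 69972, -104244) and equation n·P = -10108812.
Checking the remaining points: n·W = -10108812, n·V = -10108812, n·U = -10108812.
All equal -10108812, so all 6 points lie in one plane.

Yes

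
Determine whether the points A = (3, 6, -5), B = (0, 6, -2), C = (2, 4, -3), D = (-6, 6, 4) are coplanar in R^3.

Yes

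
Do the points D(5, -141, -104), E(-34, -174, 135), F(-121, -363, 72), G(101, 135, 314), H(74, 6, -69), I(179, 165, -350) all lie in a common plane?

Yes

The plane through D, E, F has normal n = DE × DF = (47250, -23250, 4500) and equation n·P = 3046500.
Checking the remaining points: n·G = 3046500, n·H = 3046500, n·I = 3046500.
All equal 3046500, so all 6 points lie in one plane.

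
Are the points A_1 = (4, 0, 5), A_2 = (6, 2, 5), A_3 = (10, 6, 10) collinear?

No

A_1A_2 = (2, 2, 0), A_1A_3 = (6, 6, 5).
A_1A_2 × A_1A_3 = (10, -10, 0).
The cross product is nonzero, so the points do not lie on one line.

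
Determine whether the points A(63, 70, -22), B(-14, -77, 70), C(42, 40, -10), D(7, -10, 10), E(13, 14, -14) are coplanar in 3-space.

The plane through A, B, C has normal n = AB × AC = (996, -1008, -777) and equation n·P = 9282.
Checking the remaining points: n·D = 9282, n·E = 9714.
Since n·E = 9714 ≠ 9282, E is off the plane and the points are not all coplanar.

No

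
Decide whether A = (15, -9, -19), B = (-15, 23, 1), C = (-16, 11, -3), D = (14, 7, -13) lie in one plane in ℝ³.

Yes

The four points are coplanar iff the 3×3 determinant with rows AB, AC, AD is zero.
Rows: (-30, 32, 20), (-31, 20, 16), (-1, 16, 6).
Expanding along the first row: (-30)(-136) − (32)(-170) + (20)(-476) = 0.
Zero determinant ⇒ coplanar.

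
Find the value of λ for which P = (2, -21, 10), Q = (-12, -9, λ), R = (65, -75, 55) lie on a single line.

Direction PR = (63, -54, 45). From the x-coordinate of Q, the parameter along the line is τ = (-12 − 2)/63 = -2/9.
Then λ = 10 + (-2/9)·(45) = 0.

0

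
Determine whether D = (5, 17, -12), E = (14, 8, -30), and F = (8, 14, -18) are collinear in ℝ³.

Yes

DE = (9, -9, -18), DF = (3, -3, -6).
Each component of DF is 1/3 times the corresponding component of DE, so DF = 1/3·DE and the points are collinear.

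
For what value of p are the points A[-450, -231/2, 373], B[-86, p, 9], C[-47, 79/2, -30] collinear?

Direction AC = (403, 155, -403). From the x-coordinate of B, the parameter along the line is τ = (-86 − (-450))/403 = 28/31.
Then p = (-231/2) + 28/31·(155) = 49/2.

49/2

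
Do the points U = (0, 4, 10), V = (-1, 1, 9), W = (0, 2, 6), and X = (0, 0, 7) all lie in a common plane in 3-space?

With U as base: UV = (-1, -3, -1), UW = (0, -2, -4), UX = (0, -4, -3).
UW × UX = (-10, 0, 0).
UV · (UW × UX) = 10.
Since 10 ≠ 0, the four points are not coplanar.

No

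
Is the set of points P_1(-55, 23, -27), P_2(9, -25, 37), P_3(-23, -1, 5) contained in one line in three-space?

P_1P_2 = (64, -48, 64), P_1P_3 = (32, -24, 32).
P_1P_2 × P_1P_3 = (0, 0, 0).
The cross product vanishes, so the three points are collinear.

Yes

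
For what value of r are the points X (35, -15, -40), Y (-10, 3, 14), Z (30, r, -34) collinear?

Direction XY = (-45, 18, 54). From the x-coordinate of Z, the parameter along the line is τ = (30 − 35)/(-45) = 1/9.
Then r = (-15) + 1/9·(18) = -13.

-13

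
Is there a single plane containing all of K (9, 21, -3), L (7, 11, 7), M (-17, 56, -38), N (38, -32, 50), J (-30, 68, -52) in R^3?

The plane through K, L, M has normal n = KL × KM = (0, -330, -330) and equation n·P = -5940.
Checking the remaining points: n·N = -5940, n·J = -5280.
Since n·J = -5280 ≠ -5940, J is off the plane and the points are not all coplanar.

No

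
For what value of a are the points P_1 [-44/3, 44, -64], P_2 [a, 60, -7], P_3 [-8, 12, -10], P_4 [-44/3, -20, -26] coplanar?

-2

The points are coplanar iff P_1P_2 · (P_1P_3 × P_1P_4) = 0.
Expanding, this is linear in a: (2240)a + (4480) = 0.
So a = -2.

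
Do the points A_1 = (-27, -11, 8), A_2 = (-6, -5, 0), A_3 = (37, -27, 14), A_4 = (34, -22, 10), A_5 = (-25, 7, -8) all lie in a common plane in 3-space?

No

The plane through A_1, A_2, A_3 has normal n = A_1A_2 × A_1A_3 = (-92, -638, -720) and equation n·P = 3742.
Checking the remaining points: n·A_4 = 3708, n·A_5 = 3594.
Since n·A_4 = 3708 ≠ 3742, A_4 is off the plane and the points are not all coplanar.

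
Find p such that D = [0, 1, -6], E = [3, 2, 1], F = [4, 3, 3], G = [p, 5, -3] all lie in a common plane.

2

Normal to plane DEF: n = (-5, 1, 2); plane equation n·P = -11.
Requiring n·G = -11: (-5)p + (-1) = -11.
So p = 2.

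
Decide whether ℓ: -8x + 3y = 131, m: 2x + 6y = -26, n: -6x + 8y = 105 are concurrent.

Intersecting ℓ and m: solving the 2×2 system gives (x, y) = (-16, 1).
Substitute into n: (-6)(-16) + (8)(1) = 104.
But n requires 105 ≠ 104, so the three lines have no common point.

No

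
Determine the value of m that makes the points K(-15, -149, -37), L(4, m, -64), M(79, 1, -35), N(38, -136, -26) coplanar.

80

Coplanarity ⇔ det[KL; KM; KN] = 0.
Expanding, this is linear in m: (-928)m + (74240) = 0.
So m = 80.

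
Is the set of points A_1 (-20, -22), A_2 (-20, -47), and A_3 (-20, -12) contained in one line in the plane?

A_1A_2 = (0, -25), A_1A_3 = (0, 10).
det[A_1A_2; A_1A_3] = (0)(10) − (-25)(0) = 0.
The determinant is zero, so the points are collinear.

Yes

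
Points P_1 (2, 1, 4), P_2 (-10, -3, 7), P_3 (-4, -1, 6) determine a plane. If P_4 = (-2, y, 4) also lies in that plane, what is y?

-1/3

A normal to the plane is n = P_1P_2 × P_1P_3 = (-2, 6, 0).
P_4 lies in the plane iff n · P_1P_4 = 0.
This gives (6)y + (2) = 0, so y = -1/3.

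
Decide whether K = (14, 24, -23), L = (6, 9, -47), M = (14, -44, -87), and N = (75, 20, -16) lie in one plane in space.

With K as base: KL = (-8, -15, -24), KM = (0, -68, -64), KN = (61, -4, 7).
KM × KN = (-732, -3904, 4148).
KL · (KM × KN) = -35136.
Since -35136 ≠ 0, the four points are not coplanar.

No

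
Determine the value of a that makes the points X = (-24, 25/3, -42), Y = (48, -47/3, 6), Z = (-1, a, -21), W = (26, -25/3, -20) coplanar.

2/3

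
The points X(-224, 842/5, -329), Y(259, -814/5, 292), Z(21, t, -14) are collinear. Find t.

Collinearity requires XY × XZ = 0; each component is linear in t.
The x-component gives (-621)t + (1242/5) = 0, so t = 2/5.
The remaining components then also vanish.

2/5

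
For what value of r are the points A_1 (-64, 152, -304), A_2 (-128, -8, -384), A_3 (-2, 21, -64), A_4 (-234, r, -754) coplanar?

145

The points are coplanar iff A_1A_2 · (A_1A_3 × A_1A_4) = 0.
Expanding, this is linear in r: (10400)r + (-1508000) = 0.
So r = 145.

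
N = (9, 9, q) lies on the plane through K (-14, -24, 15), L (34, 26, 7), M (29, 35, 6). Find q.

Coplanarity requires KL · (KM × KN) = 0.
KL = (48, 50, -8), KM = (43, 59, -9); the triple product is linear in q with coefficient 682 and constant term -6820.
Setting it to zero: q = 10.

10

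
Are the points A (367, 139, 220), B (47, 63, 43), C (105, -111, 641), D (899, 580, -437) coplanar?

The four points are coplanar iff the 3×3 determinant with rows AB, AC, AD is zero.
Rows: (-320, -76, -177), (-262, -250, 421), (532, 441, -657).
Expanding along the first row: (-320)(-21411) − (-76)(-51838) + (-177)(17458) = -178234.
Nonzero ⇒ not coplanar.

No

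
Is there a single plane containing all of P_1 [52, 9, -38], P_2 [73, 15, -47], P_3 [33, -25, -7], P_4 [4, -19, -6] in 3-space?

Yes

The four points are coplanar iff the 3×3 determinant with rows P_1P_2, P_1P_3, P_1P_4 is zero.
Rows: (21, 6, -9), (-19, -34, 31), (-48, -28, 32).
Expanding along the first row: (21)(-220) − (6)(880) + (-9)(-1100) = 0.
Zero determinant ⇒ coplanar.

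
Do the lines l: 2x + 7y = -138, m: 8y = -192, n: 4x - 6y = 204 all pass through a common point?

Lines aᵢx + bᵢy = cᵢ with pairwise distinct directions are concurrent exactly when det[aᵢ bᵢ cᵢ] = 0.
Here the determinant is 0.
It vanishes, so the lines are concurrent at (15, -24).

Yes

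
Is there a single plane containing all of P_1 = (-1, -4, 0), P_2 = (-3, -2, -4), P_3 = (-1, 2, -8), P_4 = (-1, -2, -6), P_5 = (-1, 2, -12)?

The plane through P_1, P_2, P_3 has normal n = P_1P_2 × P_1P_3 = (8, -16, -12) and equation n·P = 56.
Checking the remaining points: n·P_4 = 96, n·P_5 = 104.
Since n·P_4 = 96 ≠ 56, P_4 is off the plane and the points are not all coplanar.

No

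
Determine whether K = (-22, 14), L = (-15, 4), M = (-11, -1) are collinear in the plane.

KL = (7, -10), KM = (11, -15).
Twice the signed area of △KLM is (7)(-15) − (-10)(11) = 5.
The area is nonzero, so the three points are not collinear.

No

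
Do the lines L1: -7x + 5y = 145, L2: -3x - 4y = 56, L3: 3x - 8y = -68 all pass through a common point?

Yes

Intersecting L1 and L2: solving the 2×2 system gives (x, y) = (-20, 1).
Substitute into L3: (3)(-20) + (-8)(1) = -68.
This equals -68, so (-20, 1) lies on all three lines and they are concurrent.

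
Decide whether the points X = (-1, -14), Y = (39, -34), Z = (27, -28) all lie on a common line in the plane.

XY = (40, -20), XZ = (28, -14).
Checking proportionality: XZ = 7/10·XY, so the vectors are parallel and the points are collinear.

Yes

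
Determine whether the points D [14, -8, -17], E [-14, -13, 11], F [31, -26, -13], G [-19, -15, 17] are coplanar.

The four points are coplanar iff the 3×3 determinant with rows DE, DF, DG is zero.
Rows: (-28, -5, 28), (17, -18, 4), (-33, -7, 34).
Expanding along the first row: (-28)(-584) − (-5)(710) + (28)(-713) = -62.
Nonzero ⇒ not coplanar.

No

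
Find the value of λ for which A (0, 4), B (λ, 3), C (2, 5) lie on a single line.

Collinearity: (B − A) must be parallel to (C − A) = (2, 1).
Cross-multiplying the components: (λ − 0)·(1) = (-1)·(2).
Solving gives λ = -2.

-2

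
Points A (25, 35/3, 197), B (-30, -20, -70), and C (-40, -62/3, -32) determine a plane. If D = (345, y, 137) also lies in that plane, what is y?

101

A normal to the plane is n = AB × AC = (-4144/3, 4760, -280).
D lies in the plane iff n · AD = 0.
This gives (4760)y + (-480760) = 0, so y = 101.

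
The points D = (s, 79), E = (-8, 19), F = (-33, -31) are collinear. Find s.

22

The three points are collinear iff det[DE; DF] = 0.
This determinant is linear in s: (50)s + (-1100) = 0, so s = 22.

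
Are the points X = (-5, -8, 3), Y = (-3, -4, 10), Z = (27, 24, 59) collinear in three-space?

No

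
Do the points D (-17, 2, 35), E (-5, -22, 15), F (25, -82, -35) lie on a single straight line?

Yes

DE = (12, -24, -20), DF = (42, -84, -70).
DE × DF = (0, 0, 0).
The cross product vanishes, so the three points are collinear.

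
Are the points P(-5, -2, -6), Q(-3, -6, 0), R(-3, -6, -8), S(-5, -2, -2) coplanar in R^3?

Yes

With P as base: PQ = (2, -4, 6), PR = (2, -4, -2), PS = (0, 0, 4).
PR × PS = (-16, -8, 0).
PQ · (PR × PS) = 0.
The scalar triple product vanishes, so the four points are coplanar.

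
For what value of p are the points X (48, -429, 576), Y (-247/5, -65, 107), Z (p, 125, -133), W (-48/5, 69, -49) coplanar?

Coplanarity ⇔ det[XY; XZ; XW] = 0.
Expanding, this is linear in p: (-6062)p + (-2376304/5) = 0.
So p = -392/5.

-392/5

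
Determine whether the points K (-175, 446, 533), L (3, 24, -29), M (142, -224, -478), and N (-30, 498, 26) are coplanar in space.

Yes

A normal to the plane through K, L, M is n = KL × KM = (50102, 1804, 14514).
The plane has equation n·P = -227304. For N: n·N = -227304.
Equal, so N lies in the plane and all four are coplanar.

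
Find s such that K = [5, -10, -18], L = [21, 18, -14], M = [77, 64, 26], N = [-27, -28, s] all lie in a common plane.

Normal to plane KLM: n = (936, -416, -832); plane equation n·P = 23816.
Requiring n·N = 23816: (-832)s + (-13624) = 23816.
So s = -45.

-45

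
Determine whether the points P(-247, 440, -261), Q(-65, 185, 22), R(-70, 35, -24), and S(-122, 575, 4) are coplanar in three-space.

With P as base: PQ = (182, -255, 283), PR = (177, -405, 237), PS = (125, 135, 265).
PR × PS = (-139320, -17280, 74520).
PQ · (PR × PS) = 139320.
Since 139320 ≠ 0, the four points are not coplanar.

No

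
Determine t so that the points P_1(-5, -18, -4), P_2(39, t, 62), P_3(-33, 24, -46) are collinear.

-84

Collinearity requires P_1P_2 × P_1P_3 = 0; each component is linear in t.
The x-component gives (-42)t + (-3528) = 0, so t = -84.
The remaining components then also vanish.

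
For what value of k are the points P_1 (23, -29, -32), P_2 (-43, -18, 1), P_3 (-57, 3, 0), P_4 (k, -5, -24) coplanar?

The points are coplanar iff P_1P_2 · (P_1P_3 × P_1P_4) = 0.
Expanding, this is linear in k: (-704)k + (-6336) = 0.
So k = -9.

-9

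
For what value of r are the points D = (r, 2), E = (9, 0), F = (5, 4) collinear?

7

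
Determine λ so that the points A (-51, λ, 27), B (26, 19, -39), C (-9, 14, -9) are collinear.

Collinearity requires AB × AC = 0; each component is linear in λ.
The x-component gives (-30)λ + (240) = 0, so λ = 8.
The remaining components then also vanish.

8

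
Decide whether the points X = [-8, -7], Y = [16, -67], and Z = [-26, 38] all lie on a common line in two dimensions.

Yes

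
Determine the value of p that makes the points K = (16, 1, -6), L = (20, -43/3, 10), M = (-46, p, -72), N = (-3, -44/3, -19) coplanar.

The points are coplanar iff KL · (KM × KN) = 0.
Expanding, this is linear in p: (252)p + (4284) = 0.
So p = -17.

-17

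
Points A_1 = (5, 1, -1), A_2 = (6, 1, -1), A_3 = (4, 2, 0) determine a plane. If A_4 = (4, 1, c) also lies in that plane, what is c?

Coplanarity requires A_1A_2 · (A_1A_3 × A_1A_4) = 0.
A_1A_2 = (1, 0, 0), A_1A_3 = (-1, 1, 1); the triple product is linear in c with coefficient 1 and constant term 1.
Setting it to zero: c = -1.

-1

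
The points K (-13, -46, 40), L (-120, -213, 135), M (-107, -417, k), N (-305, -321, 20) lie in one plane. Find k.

470

Normal to plane KLN: n = (29465, -29880, -19339); plane equation n·P = 217875.
Requiring n·M = 217875: (-19339)k + (9307205) = 217875.
So k = 470.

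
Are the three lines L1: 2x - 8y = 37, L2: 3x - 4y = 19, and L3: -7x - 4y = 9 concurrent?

No

Intersecting L1 and L2: solving the 2×2 system gives (x, y) = (1/4, -73/16).
Substitute into L3: (-7)(1/4) + (-4)(-73/16) = 33/2.
But L3 requires 9 ≠ 33/2, so the three lines have no common point.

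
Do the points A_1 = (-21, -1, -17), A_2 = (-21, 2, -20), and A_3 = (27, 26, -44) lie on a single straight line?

No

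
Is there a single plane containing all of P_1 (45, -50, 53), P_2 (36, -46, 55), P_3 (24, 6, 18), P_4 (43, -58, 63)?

The four points are coplanar iff the 3×3 determinant with rows P_1P_2, P_1P_3, P_1P_4 is zero.
Rows: (-9, 4, 2), (-21, 56, -35), (-2, -8, 10).
Expanding along the first row: (-9)(280) − (4)(-280) + (2)(280) = -840.
Nonzero ⇒ not coplanar.

No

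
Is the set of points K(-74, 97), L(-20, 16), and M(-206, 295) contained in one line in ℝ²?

Yes

KL = (54, -81), KM = (-132, 198).
Twice the signed area of △KLM is (54)(198) − (-81)(-132) = 0.
The triangle is degenerate (zero area), so the points are collinear.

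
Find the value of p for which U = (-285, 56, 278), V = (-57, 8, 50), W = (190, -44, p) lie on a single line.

-197

Collinearity requires UV × UW = 0; each component is linear in p.
The x-component gives (-48)p + (-9456) = 0, so p = -197.
The remaining components then also vanish.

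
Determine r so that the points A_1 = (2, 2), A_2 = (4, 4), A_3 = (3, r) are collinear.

3

Collinearity: (A_3 − A_1) must be parallel to (A_2 − A_1) = (2, 2).
Cross-multiplying the components: (r − 2)·(2) = (1)·(2).
Solving gives r = 3.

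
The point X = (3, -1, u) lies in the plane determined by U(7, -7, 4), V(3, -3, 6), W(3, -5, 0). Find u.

12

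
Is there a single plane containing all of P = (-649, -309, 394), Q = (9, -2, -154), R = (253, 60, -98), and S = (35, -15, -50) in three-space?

Yes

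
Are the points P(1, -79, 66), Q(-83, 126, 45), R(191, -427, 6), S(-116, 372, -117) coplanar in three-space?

The four points are coplanar iff the 3×3 determinant with rows PQ, PR, PS is zero.
Rows: (-84, 205, -21), (190, -348, -60), (-117, 451, -183).
Expanding along the first row: (-84)(90744) − (205)(-41790) + (-21)(44974) = 0.
Zero determinant ⇒ coplanar.

Yes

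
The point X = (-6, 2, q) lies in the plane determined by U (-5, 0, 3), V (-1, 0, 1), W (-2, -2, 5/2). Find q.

5/2

The plane through U, V, W has equation −4x − 4y − 8z = -4.
Substituting X: (-8)q + (16) = -4, so q = 5/2.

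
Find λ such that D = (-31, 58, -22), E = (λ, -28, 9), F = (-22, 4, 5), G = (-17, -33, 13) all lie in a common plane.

The points are coplanar iff DE · (DF × DG) = 0.
Expanding, this is linear in λ: (567)λ + (10206) = 0.
So λ = -18.

-18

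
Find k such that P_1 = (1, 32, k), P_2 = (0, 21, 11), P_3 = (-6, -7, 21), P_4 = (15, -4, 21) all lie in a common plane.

7

The points are coplanar iff P_1P_2 · (P_1P_3 × P_1P_4) = 0.
Expanding, this is linear in k: (-570)k + (3990) = 0.
So k = 7.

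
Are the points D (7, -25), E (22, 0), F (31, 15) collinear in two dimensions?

Yes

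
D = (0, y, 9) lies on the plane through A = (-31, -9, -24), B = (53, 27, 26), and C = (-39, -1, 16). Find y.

8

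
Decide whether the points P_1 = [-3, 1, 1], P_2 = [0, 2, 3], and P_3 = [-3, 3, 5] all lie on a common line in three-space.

P_1P_2 = (3, 1, 2), P_1P_3 = (0, 2, 4).
Comparing components 3 and 1: (2)(0) − (3)(4) = -12 ≠ 0, so P_1P_2 and P_1P_3 are not parallel and the points are not collinear.

No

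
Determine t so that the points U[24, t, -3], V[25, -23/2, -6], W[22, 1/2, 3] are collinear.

-15/2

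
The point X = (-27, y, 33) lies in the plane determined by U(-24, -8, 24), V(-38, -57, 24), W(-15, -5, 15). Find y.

10

The plane through U, V, W has equation 441x − 126y + 399z = 0.
Substituting X: (-126)y + (1260) = 0, so y = 10.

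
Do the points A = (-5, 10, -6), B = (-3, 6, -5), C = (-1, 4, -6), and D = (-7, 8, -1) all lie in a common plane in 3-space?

With A as base: AB = (2, -4, 1), AC = (4, -6, 0), AD = (-2, -2, 5).
AC × AD = (-30, -20, -20).
AB · (AC × AD) = 0.
The scalar triple product vanishes, so the four points are coplanar.

Yes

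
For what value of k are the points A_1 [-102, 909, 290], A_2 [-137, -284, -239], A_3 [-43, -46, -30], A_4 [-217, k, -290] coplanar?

-176

Normal to plane A_1A_2A_3: n = (-123435, -42411, 103812); plane equation n·P = 4144251.
Requiring n·A_4 = 4144251: (-42411)k + (-3320085) = 4144251.
So k = -176.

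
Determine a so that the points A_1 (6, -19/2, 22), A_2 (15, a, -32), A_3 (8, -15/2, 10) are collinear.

-1/2

Direction A_1A_3 = (2, 2, -12). From the x-coordinate of A_2, the parameter along the line is τ = (15 − 6)/2 = 9/2.
Then a = (-19/2) + 9/2·(2) = -1/2.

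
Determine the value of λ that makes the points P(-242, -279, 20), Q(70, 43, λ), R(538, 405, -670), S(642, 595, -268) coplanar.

-14

The points are coplanar iff PQ · (PR × PS) = 0.
Expanding, this is linear in λ: (77064)λ + (1078896) = 0.
So λ = -14.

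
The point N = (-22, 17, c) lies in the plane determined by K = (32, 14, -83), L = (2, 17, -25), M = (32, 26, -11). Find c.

7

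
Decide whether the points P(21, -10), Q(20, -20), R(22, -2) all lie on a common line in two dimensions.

PQ = (-1, -10), PR = (1, 8).
If collinear, PR would be a scalar multiple of PQ. But (-1)·(8) ≠ (-10)·(1) (difference 2), so they are not parallel; the points are not collinear.

No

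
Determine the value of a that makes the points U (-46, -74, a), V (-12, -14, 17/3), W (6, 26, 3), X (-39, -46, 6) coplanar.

Coplanarity ⇔ det[UV; UW; UX] = 0.
Expanding, this is linear in a: (-504)a + (4368) = 0.
So a = 26/3.

26/3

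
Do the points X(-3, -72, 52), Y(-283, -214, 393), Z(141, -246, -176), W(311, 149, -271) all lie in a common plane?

No

A normal to the plane through X, Y, Z is n = XY × XZ = (91710, -14736, 69168).
The plane has equation n·P = 4382598. For W: n·W = 7581618.
7581618 ≠ 4382598, so W is off the plane.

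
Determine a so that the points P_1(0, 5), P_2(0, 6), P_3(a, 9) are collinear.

The three points are collinear iff det[P_1P_2; P_1P_3] = 0.
This determinant is linear in a: (-1)a + (0) = 0, so a = 0.

0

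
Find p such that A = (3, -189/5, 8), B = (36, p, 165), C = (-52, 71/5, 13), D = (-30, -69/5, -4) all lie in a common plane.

Normal to plane ACD: n = (-744, -825, 396); plane equation n·P = 32121.
Requiring n·B = 32121: (-825)p + (38556) = 32121.
So p = 39/5.

39/5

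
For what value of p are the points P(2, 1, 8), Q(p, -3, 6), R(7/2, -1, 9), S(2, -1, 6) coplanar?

The points are coplanar iff PQ · (PR × PS) = 0.
Expanding, this is linear in p: (6)p + (-18) = 0.
So p = 3.

3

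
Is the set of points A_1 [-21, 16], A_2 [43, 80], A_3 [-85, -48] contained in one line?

Yes

A_1A_2 = (64, 64), A_1A_3 = (-64, -64).
det[A_1A_2; A_1A_3] = (64)(-64) − (64)(-64) = 0.
The determinant is zero, so the points are collinear.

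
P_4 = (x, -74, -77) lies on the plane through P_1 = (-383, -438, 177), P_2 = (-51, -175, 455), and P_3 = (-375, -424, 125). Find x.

-16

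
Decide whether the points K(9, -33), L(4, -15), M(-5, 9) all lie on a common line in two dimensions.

No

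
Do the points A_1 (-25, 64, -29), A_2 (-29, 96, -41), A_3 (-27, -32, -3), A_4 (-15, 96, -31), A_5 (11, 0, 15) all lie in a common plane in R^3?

The plane through A_1, A_2, A_3 has normal n = A_1A_2 × A_1A_3 = (-320, 128, 448) and equation n·P = 3200.
Checking the remaining points: n·A_4 = 3200, n·A_5 = 3200.
All equal 3200, so all 5 points lie in one plane.

Yes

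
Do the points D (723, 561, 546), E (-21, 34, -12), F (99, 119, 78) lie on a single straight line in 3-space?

DE = (-744, -527, -558), DF = (-624, -442, -468).
DE × DF = (0, 0, 0).
The cross product vanishes, so the three points are collinear.

Yes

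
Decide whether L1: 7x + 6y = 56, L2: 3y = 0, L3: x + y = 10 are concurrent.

The three lines meet at one point iff the augmented coefficient matrix [aᵢ bᵢ cᵢ] has rank < 3, i.e. its determinant vanishes.
Here the determinant is 42.
Nonzero, so no common point exists.

No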